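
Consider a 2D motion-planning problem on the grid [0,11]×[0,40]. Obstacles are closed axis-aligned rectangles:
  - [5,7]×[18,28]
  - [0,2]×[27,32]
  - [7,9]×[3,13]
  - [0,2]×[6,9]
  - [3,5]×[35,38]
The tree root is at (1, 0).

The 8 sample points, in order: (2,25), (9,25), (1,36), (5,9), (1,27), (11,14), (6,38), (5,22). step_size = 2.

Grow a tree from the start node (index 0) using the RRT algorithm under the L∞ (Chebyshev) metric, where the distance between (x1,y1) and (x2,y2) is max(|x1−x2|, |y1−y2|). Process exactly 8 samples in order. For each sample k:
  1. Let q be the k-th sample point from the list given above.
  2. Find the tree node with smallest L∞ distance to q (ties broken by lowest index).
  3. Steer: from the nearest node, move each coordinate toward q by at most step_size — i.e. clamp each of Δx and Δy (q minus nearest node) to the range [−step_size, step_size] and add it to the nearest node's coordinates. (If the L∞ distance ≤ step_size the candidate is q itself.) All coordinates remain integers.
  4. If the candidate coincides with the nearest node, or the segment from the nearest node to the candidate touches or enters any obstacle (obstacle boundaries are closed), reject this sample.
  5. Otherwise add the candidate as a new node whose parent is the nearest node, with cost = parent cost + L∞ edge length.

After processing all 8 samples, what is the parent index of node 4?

Parent of node 4: 3

1. q=(2,25) nearest=0 d=25 new=(2,2) → add node 1 parent=0 cost=2
2. q=(9,25) nearest=1 d=23 new=(4,4) → add node 2 parent=1 cost=4
3. q=(1,36) nearest=2 d=32 new=(2,6) → blocked by [0,2]×[6,9], reject
4. q=(5,9) nearest=2 d=5 new=(5,6) → add node 3 parent=2 cost=6
5. q=(1,27) nearest=3 d=21 new=(3,8) → add node 4 parent=3 cost=8
6. q=(11,14) nearest=3 d=8 new=(7,8) → blocked by [7,9]×[3,13], reject
7. q=(6,38) nearest=4 d=30 new=(5,10) → add node 5 parent=4 cost=10
8. q=(5,22) nearest=5 d=12 new=(5,12) → add node 6 parent=5 cost=12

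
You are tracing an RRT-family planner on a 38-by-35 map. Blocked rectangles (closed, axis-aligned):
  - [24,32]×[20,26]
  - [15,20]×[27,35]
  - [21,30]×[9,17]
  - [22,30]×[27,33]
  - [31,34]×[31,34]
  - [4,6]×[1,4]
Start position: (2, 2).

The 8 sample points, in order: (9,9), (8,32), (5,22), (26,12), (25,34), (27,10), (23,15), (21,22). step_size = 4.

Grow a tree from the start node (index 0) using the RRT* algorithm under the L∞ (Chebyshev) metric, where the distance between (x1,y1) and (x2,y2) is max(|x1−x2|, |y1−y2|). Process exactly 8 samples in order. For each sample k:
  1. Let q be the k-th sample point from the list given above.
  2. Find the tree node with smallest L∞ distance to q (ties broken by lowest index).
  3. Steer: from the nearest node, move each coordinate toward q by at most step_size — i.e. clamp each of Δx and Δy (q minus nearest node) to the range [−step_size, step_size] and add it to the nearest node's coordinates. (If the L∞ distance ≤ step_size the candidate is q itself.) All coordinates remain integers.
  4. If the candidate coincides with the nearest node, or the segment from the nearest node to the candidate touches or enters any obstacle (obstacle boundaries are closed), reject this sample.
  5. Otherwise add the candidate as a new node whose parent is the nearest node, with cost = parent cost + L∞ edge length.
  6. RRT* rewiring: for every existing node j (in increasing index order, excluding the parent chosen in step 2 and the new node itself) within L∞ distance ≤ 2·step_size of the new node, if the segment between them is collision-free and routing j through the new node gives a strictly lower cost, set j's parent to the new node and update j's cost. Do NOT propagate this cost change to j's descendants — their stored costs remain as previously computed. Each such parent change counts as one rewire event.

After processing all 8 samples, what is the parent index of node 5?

1. q=(9,9) nearest=0 d=7 new=(6,6) → blocked by [4,6]×[1,4], reject
2. q=(8,32) nearest=0 d=30 new=(6,6) → blocked by [4,6]×[1,4], reject
3. q=(5,22) nearest=0 d=20 new=(5,6) → add node 1 parent=0 cost=4
4. q=(26,12) nearest=1 d=21 new=(9,10) → add node 2 parent=1 cost=8
5. q=(25,34) nearest=2 d=24 new=(13,14) → add node 3 parent=2 cost=12
6. q=(27,10) nearest=3 d=14 new=(17,10) → add node 4 parent=3 cost=16
7. q=(23,15) nearest=4 d=6 new=(21,14) → blocked by [21,30]×[9,17], reject
8. q=(21,22) nearest=3 d=8 new=(17,18) → add node 5 parent=3 cost=16

Parent of node 5: 3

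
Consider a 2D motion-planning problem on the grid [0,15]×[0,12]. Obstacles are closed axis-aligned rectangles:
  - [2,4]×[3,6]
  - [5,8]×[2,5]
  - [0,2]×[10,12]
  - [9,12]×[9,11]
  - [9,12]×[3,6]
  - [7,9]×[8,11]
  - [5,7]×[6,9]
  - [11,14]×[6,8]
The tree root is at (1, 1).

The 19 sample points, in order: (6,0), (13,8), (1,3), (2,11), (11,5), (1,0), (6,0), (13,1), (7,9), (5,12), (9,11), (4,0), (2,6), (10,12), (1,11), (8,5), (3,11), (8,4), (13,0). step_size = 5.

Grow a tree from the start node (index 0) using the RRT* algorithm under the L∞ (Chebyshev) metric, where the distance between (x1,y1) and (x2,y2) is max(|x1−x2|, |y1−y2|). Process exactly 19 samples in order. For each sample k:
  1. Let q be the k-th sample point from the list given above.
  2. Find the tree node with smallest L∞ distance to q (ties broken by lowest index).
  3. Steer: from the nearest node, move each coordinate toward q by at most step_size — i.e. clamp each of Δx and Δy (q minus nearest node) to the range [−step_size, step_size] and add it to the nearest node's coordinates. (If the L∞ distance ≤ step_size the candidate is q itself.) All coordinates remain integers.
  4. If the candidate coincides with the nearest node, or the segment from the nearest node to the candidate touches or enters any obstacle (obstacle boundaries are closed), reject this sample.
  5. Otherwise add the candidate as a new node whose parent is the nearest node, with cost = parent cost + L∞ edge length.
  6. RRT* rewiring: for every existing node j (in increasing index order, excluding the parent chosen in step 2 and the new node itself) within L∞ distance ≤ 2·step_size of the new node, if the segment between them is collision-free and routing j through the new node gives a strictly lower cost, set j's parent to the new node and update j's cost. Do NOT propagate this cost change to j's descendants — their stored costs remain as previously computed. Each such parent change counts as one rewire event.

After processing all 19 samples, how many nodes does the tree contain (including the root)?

Node count: 11

1. q=(6,0) nearest=0 d=5 new=(6,0) → add node 1 parent=0 cost=5
2. q=(13,8) nearest=1 d=8 new=(11,5) → blocked by [5,8]×[2,5], reject
3. q=(1,3) nearest=0 d=2 new=(1,3) → add node 2 parent=0 cost=2
4. q=(2,11) nearest=2 d=8 new=(2,8) → add node 3 parent=2 cost=7
5. q=(11,5) nearest=1 d=5 new=(11,5) → blocked by [5,8]×[2,5], reject
6. q=(1,0) nearest=0 d=1 new=(1,0) → add node 4 parent=0 cost=1
7. q=(6,0) nearest=1 d=0 → coincident, reject
8. q=(13,1) nearest=1 d=7 new=(11,1) → add node 5 parent=1 cost=10
9. q=(7,9) nearest=3 d=5 new=(7,9) → blocked by [7,9]×[8,11], reject
10. q=(5,12) nearest=3 d=4 new=(5,12) → add node 6 parent=3 cost=11
11. q=(9,11) nearest=6 d=4 new=(9,11) → blocked by [9,12]×[9,11], reject
12. q=(4,0) nearest=1 d=2 new=(4,0) → add node 7 parent=1 cost=7
13. q=(2,6) nearest=3 d=2 new=(2,6) → blocked by [2,4]×[3,6], reject
14. q=(10,12) nearest=6 d=5 new=(10,12) → add node 8 parent=6 cost=16
15. q=(1,11) nearest=3 d=3 new=(1,11) → blocked by [0,2]×[10,12], reject
16. q=(8,5) nearest=5 d=4 new=(8,5) → blocked by [5,8]×[2,5], reject
17. q=(3,11) nearest=6 d=2 new=(3,11) → add node 9 parent=6 cost=13
18. q=(8,4) nearest=5 d=3 new=(8,4) → blocked by [5,8]×[2,5], reject
19. q=(13,0) nearest=5 d=2 new=(13,0) → add node 10 parent=5 cost=12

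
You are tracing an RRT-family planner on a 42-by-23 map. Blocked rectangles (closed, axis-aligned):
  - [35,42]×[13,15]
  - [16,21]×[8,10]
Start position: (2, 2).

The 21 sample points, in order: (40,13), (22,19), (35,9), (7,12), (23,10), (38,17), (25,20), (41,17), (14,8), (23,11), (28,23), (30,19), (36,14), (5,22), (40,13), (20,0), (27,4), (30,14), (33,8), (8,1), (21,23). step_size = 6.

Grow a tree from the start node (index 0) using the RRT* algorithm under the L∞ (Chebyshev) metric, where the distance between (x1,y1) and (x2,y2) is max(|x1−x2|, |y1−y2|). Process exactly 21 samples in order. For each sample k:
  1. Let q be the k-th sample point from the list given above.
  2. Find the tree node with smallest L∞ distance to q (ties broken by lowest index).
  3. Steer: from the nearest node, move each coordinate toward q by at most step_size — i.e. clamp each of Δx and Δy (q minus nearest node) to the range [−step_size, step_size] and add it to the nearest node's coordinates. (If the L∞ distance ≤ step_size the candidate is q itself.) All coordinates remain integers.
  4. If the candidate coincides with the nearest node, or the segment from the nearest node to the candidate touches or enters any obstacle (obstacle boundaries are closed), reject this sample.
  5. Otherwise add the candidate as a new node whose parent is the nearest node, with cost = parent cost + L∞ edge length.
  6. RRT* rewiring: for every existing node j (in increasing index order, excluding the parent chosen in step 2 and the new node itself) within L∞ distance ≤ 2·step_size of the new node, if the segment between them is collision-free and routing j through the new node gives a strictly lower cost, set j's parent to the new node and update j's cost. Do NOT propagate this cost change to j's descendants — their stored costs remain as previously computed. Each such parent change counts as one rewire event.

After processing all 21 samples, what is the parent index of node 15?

Parent of node 15: 13

1. q=(40,13) nearest=0 d=38 new=(8,8) → add node 1 parent=0 cost=6
2. q=(22,19) nearest=1 d=14 new=(14,14) → add node 2 parent=1 cost=12
3. q=(35,9) nearest=2 d=21 new=(20,9) → blocked by [16,21]×[8,10], reject
4. q=(7,12) nearest=1 d=4 new=(7,12) → add node 3 parent=1 cost=10
5. q=(23,10) nearest=2 d=9 new=(20,10) → blocked by [16,21]×[8,10], reject
6. q=(38,17) nearest=2 d=24 new=(20,17) → add node 4 parent=2 cost=18
7. q=(25,20) nearest=4 d=5 new=(25,20) → add node 5 parent=4 cost=23
8. q=(41,17) nearest=5 d=16 new=(31,17) → add node 6 parent=5 cost=29
9. q=(14,8) nearest=1 d=6 new=(14,8) → add node 7 parent=1 cost=12
10. q=(23,11) nearest=4 d=6 new=(23,11) → add node 8 parent=4 cost=24
11. q=(28,23) nearest=5 d=3 new=(28,23) → add node 9 parent=5 cost=26
12. q=(30,19) nearest=6 d=2 new=(30,19) → add node 10 parent=6 cost=31
13. q=(36,14) nearest=6 d=5 new=(36,14) → blocked by [35,42]×[13,15], reject
14. q=(5,22) nearest=2 d=9 new=(8,20) → add node 11 parent=2 cost=18
15. q=(40,13) nearest=6 d=9 new=(37,13) → blocked by [35,42]×[13,15], reject
16. q=(20,0) nearest=7 d=8 new=(20,2) → add node 12 parent=7 cost=18
17. q=(27,4) nearest=8 d=7 new=(27,5) → add node 13 parent=8 cost=30
18. q=(30,14) nearest=6 d=3 new=(30,14) → add node 14 parent=6 cost=32
19. q=(33,8) nearest=13 d=6 new=(33,8) → add node 15 parent=13 cost=36
20. q=(8,1) nearest=0 d=6 new=(8,1) → add node 16 parent=0 cost=6
21. q=(21,23) nearest=5 d=4 new=(21,23) → add node 17 parent=5 cost=27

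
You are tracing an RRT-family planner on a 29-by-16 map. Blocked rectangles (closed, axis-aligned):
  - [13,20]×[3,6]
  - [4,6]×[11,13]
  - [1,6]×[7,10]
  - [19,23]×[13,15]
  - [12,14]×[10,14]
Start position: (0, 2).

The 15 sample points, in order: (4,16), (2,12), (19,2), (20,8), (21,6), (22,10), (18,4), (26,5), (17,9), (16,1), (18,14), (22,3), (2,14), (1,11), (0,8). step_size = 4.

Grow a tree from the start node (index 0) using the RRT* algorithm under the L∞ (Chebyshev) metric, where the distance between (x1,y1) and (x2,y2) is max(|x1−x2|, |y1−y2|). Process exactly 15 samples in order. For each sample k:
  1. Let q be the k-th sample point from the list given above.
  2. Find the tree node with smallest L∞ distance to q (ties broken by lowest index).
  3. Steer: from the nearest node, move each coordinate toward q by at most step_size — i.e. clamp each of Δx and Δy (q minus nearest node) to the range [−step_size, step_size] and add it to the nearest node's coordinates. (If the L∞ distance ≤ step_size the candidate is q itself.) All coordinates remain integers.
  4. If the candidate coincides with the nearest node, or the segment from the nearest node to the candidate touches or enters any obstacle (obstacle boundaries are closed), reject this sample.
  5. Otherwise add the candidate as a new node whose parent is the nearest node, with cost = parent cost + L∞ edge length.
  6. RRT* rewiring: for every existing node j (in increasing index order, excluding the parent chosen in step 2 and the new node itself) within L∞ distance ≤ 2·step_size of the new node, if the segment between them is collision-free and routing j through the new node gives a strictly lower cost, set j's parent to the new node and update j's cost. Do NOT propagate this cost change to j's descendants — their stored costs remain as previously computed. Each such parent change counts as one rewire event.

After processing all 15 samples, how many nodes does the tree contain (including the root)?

1. q=(4,16) nearest=0 d=14 new=(4,6) → add node 1 parent=0 cost=4
2. q=(2,12) nearest=1 d=6 new=(2,10) → blocked by [1,6]×[7,10], reject
3. q=(19,2) nearest=1 d=15 new=(8,2) → add node 2 parent=1 cost=8
4. q=(20,8) nearest=2 d=12 new=(12,6) → add node 3 parent=2 cost=12
5. q=(21,6) nearest=3 d=9 new=(16,6) → blocked by [13,20]×[3,6], reject
6. q=(22,10) nearest=3 d=10 new=(16,10) → add node 4 parent=3 cost=16
7. q=(18,4) nearest=3 d=6 new=(16,4) → blocked by [13,20]×[3,6], reject
8. q=(26,5) nearest=4 d=10 new=(20,6) → blocked by [13,20]×[3,6], reject
9. q=(17,9) nearest=4 d=1 new=(17,9) → add node 5 parent=4 cost=17
10. q=(16,1) nearest=3 d=5 new=(16,2) → blocked by [13,20]×[3,6], reject
11. q=(18,14) nearest=4 d=4 new=(18,14) → add node 6 parent=4 cost=20
12. q=(22,3) nearest=5 d=6 new=(21,5) → blocked by [13,20]×[3,6], reject
13. q=(2,14) nearest=1 d=8 new=(2,10) → blocked by [1,6]×[7,10], reject
14. q=(1,11) nearest=1 d=5 new=(1,10) → blocked by [1,6]×[7,10], reject
15. q=(0,8) nearest=1 d=4 new=(0,8) → blocked by [1,6]×[7,10], reject

Node count: 7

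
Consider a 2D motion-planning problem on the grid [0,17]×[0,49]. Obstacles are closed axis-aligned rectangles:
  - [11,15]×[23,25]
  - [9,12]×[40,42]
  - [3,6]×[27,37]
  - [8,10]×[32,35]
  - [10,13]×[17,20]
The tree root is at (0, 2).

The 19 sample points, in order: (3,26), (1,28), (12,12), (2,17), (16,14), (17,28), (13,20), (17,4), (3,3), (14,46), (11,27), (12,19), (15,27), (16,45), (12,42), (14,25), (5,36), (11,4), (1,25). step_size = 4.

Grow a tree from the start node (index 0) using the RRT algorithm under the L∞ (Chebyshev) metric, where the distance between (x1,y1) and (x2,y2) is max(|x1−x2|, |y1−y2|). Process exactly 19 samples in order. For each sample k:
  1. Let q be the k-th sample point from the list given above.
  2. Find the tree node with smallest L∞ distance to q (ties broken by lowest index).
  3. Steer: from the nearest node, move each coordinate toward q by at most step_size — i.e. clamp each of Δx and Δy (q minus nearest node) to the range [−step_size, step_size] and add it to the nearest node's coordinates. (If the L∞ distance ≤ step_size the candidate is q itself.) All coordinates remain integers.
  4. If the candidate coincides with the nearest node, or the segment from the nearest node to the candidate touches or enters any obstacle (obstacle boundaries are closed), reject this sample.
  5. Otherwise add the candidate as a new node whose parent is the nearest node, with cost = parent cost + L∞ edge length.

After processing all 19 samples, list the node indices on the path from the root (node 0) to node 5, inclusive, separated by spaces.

1. q=(3,26) nearest=0 d=24 new=(3,6) → add node 1 parent=0 cost=4
2. q=(1,28) nearest=1 d=22 new=(1,10) → add node 2 parent=1 cost=8
3. q=(12,12) nearest=1 d=9 new=(7,10) → add node 3 parent=1 cost=8
4. q=(2,17) nearest=2 d=7 new=(2,14) → add node 4 parent=2 cost=12
5. q=(16,14) nearest=3 d=9 new=(11,14) → add node 5 parent=3 cost=12
6. q=(17,28) nearest=5 d=14 new=(15,18) → add node 6 parent=5 cost=16
7. q=(13,20) nearest=6 d=2 new=(13,20) → blocked by [10,13]×[17,20], reject
8. q=(17,4) nearest=3 d=10 new=(11,6) → add node 7 parent=3 cost=12
9. q=(3,3) nearest=0 d=3 new=(3,3) → add node 8 parent=0 cost=3
10. q=(14,46) nearest=6 d=28 new=(14,22) → add node 9 parent=6 cost=20
11. q=(11,27) nearest=9 d=5 new=(11,26) → blocked by [11,15]×[23,25], reject
12. q=(12,19) nearest=6 d=3 new=(12,19) → blocked by [10,13]×[17,20], reject
13. q=(15,27) nearest=9 d=5 new=(15,26) → blocked by [11,15]×[23,25], reject
14. q=(16,45) nearest=9 d=23 new=(16,26) → blocked by [11,15]×[23,25], reject
15. q=(12,42) nearest=9 d=20 new=(12,26) → blocked by [11,15]×[23,25], reject
16. q=(14,25) nearest=9 d=3 new=(14,25) → blocked by [11,15]×[23,25], reject
17. q=(5,36) nearest=9 d=14 new=(10,26) → blocked by [11,15]×[23,25], reject
18. q=(11,4) nearest=7 d=2 new=(11,4) → add node 10 parent=7 cost=14
19. q=(1,25) nearest=4 d=11 new=(1,18) → add node 11 parent=4 cost=16

Path: 0 1 3 5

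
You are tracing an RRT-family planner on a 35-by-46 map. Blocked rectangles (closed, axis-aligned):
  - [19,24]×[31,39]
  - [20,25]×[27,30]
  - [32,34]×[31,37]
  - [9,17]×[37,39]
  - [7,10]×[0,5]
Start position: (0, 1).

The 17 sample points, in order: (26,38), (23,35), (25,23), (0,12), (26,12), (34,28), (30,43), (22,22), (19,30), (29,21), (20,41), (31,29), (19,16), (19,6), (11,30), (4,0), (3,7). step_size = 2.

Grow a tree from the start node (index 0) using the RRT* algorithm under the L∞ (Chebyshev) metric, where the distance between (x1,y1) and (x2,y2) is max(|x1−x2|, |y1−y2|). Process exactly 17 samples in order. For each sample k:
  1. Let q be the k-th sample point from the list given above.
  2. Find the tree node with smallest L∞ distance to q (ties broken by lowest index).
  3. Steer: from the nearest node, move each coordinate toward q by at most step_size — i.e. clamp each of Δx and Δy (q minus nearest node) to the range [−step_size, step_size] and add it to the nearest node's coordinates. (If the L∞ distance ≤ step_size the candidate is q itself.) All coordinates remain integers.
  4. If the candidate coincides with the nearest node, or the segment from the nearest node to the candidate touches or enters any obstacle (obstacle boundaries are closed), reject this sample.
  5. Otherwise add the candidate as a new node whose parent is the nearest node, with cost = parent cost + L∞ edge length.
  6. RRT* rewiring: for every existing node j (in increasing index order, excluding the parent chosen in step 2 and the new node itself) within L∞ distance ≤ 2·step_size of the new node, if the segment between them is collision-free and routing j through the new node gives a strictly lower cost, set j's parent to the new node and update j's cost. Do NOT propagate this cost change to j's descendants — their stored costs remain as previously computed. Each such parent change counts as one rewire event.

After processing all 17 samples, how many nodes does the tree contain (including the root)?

Node count: 18

1. q=(26,38) nearest=0 d=37 new=(2,3) → add node 1 parent=0 cost=2
2. q=(23,35) nearest=1 d=32 new=(4,5) → add node 2 parent=1 cost=4
3. q=(25,23) nearest=2 d=21 new=(6,7) → add node 3 parent=2 cost=6
4. q=(0,12) nearest=3 d=6 new=(4,9) → add node 4 parent=3 cost=8
5. q=(26,12) nearest=3 d=20 new=(8,9) → add node 5 parent=3 cost=8
6. q=(34,28) nearest=5 d=26 new=(10,11) → add node 6 parent=5 cost=10
7. q=(30,43) nearest=6 d=32 new=(12,13) → add node 7 parent=6 cost=12
8. q=(22,22) nearest=7 d=10 new=(14,15) → add node 8 parent=7 cost=14
9. q=(19,30) nearest=8 d=15 new=(16,17) → add node 9 parent=8 cost=16
10. q=(29,21) nearest=9 d=13 new=(18,19) → add node 10 parent=9 cost=18
11. q=(20,41) nearest=10 d=22 new=(20,21) → add node 11 parent=10 cost=20
12. q=(31,29) nearest=11 d=11 new=(22,23) → add node 12 parent=11 cost=22
13. q=(19,16) nearest=9 d=3 new=(18,16) → add node 13 parent=9 cost=18
14. q=(19,6) nearest=7 d=7 new=(14,11) → add node 14 parent=7 cost=14
15. q=(11,30) nearest=11 d=9 new=(18,23) → add node 15 parent=11 cost=22
16. q=(4,0) nearest=1 d=3 new=(4,1) → add node 16 parent=1 cost=4
17. q=(3,7) nearest=2 d=2 new=(3,7) → add node 17 parent=2 cost=6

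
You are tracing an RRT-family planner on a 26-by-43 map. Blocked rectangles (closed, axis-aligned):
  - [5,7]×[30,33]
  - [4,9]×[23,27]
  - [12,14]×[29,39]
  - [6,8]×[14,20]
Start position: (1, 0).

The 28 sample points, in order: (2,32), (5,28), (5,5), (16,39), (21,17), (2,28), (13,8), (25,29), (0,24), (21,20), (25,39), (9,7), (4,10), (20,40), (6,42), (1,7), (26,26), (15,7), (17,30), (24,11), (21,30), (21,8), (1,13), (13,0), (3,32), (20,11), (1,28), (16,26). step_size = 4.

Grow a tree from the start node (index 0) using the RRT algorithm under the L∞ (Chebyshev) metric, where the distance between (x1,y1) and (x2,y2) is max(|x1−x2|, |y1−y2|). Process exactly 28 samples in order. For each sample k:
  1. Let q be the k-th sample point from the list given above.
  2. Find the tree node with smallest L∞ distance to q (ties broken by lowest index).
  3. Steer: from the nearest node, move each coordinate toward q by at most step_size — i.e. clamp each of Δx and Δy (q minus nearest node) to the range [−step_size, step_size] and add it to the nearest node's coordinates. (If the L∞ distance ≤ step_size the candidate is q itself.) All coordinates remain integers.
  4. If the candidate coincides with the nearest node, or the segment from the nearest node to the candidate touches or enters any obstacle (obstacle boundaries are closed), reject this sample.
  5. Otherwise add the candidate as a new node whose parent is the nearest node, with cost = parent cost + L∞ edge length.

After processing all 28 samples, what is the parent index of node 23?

1. q=(2,32) nearest=0 d=32 new=(2,4) → add node 1 parent=0 cost=4
2. q=(5,28) nearest=1 d=24 new=(5,8) → add node 2 parent=1 cost=8
3. q=(5,5) nearest=1 d=3 new=(5,5) → add node 3 parent=1 cost=7
4. q=(16,39) nearest=2 d=31 new=(9,12) → add node 4 parent=2 cost=12
5. q=(21,17) nearest=4 d=12 new=(13,16) → add node 5 parent=4 cost=16
6. q=(2,28) nearest=5 d=12 new=(9,20) → add node 6 parent=5 cost=20
7. q=(13,8) nearest=4 d=4 new=(13,8) → add node 7 parent=4 cost=16
8. q=(25,29) nearest=5 d=13 new=(17,20) → add node 8 parent=5 cost=20
9. q=(0,24) nearest=6 d=9 new=(5,24) → blocked by [4,9]×[23,27], reject
10. q=(21,20) nearest=8 d=4 new=(21,20) → add node 9 parent=8 cost=24
11. q=(25,39) nearest=6 d=19 new=(13,24) → add node 10 parent=6 cost=24
12. q=(9,7) nearest=2 d=4 new=(9,7) → add node 11 parent=2 cost=12
13. q=(4,10) nearest=2 d=2 new=(4,10) → add node 12 parent=2 cost=10
14. q=(20,40) nearest=10 d=16 new=(17,28) → add node 13 parent=10 cost=28
15. q=(6,42) nearest=13 d=14 new=(13,32) → blocked by [12,14]×[29,39], reject
16. q=(1,7) nearest=1 d=3 new=(1,7) → add node 14 parent=1 cost=7
17. q=(26,26) nearest=9 d=6 new=(25,24) → add node 15 parent=9 cost=28
18. q=(15,7) nearest=7 d=2 new=(15,7) → add node 16 parent=7 cost=18
19. q=(17,30) nearest=13 d=2 new=(17,30) → add node 17 parent=13 cost=30
20. q=(24,11) nearest=8 d=9 new=(21,16) → add node 18 parent=8 cost=24
21. q=(21,30) nearest=13 d=4 new=(21,30) → add node 19 parent=13 cost=32
22. q=(21,8) nearest=16 d=6 new=(19,8) → add node 20 parent=16 cost=22
23. q=(1,13) nearest=12 d=3 new=(1,13) → add node 21 parent=12 cost=13
24. q=(13,0) nearest=11 d=7 new=(13,3) → add node 22 parent=11 cost=16
25. q=(3,32) nearest=10 d=10 new=(9,28) → add node 23 parent=10 cost=28
26. q=(20,11) nearest=20 d=3 new=(20,11) → add node 24 parent=20 cost=25
27. q=(1,28) nearest=6 d=8 new=(5,24) → blocked by [4,9]×[23,27], reject
28. q=(16,26) nearest=13 d=2 new=(16,26) → add node 25 parent=13 cost=30

Parent of node 23: 10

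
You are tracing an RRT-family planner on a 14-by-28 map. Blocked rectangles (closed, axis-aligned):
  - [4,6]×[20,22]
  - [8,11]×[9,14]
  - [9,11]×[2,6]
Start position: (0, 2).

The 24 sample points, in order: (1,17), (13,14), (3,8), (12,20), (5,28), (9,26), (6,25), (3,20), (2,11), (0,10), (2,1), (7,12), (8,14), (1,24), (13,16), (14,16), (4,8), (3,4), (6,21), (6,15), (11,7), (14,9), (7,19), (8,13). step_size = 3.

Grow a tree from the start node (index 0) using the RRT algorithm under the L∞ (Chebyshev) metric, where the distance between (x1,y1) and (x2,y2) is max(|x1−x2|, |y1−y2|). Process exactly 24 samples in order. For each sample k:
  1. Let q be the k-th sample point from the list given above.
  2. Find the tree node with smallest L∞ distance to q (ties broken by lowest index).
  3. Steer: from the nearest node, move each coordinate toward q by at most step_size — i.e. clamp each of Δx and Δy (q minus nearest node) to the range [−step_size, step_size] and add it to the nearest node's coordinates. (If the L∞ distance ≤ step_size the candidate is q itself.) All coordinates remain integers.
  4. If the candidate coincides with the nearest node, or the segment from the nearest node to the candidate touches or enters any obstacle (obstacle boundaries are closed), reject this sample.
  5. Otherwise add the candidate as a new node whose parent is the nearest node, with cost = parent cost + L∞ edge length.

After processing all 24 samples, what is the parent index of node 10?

Parent of node 10: 4

1. q=(1,17) nearest=0 d=15 new=(1,5) → add node 1 parent=0 cost=3
2. q=(13,14) nearest=1 d=12 new=(4,8) → add node 2 parent=1 cost=6
3. q=(3,8) nearest=2 d=1 new=(3,8) → add node 3 parent=2 cost=7
4. q=(12,20) nearest=2 d=12 new=(7,11) → add node 4 parent=2 cost=9
5. q=(5,28) nearest=4 d=17 new=(5,14) → add node 5 parent=4 cost=12
6. q=(9,26) nearest=5 d=12 new=(8,17) → add node 6 parent=5 cost=15
7. q=(6,25) nearest=6 d=8 new=(6,20) → blocked by [4,6]×[20,22], reject
8. q=(3,20) nearest=6 d=5 new=(5,20) → blocked by [4,6]×[20,22], reject
9. q=(2,11) nearest=2 d=3 new=(2,11) → add node 7 parent=2 cost=9
10. q=(0,10) nearest=7 d=2 new=(0,10) → add node 8 parent=7 cost=11
11. q=(2,1) nearest=0 d=2 new=(2,1) → add node 9 parent=0 cost=2
12. q=(7,12) nearest=4 d=1 new=(7,12) → add node 10 parent=4 cost=10
13. q=(8,14) nearest=10 d=2 new=(8,14) → blocked by [8,11]×[9,14], reject
14. q=(1,24) nearest=6 d=7 new=(5,20) → blocked by [4,6]×[20,22], reject
15. q=(13,16) nearest=6 d=5 new=(11,16) → add node 11 parent=6 cost=18
16. q=(14,16) nearest=11 d=3 new=(14,16) → add node 12 parent=11 cost=21
17. q=(4,8) nearest=2 d=0 → coincident, reject
18. q=(3,4) nearest=1 d=2 new=(3,4) → add node 13 parent=1 cost=5
19. q=(6,21) nearest=6 d=4 new=(6,20) → blocked by [4,6]×[20,22], reject
20. q=(6,15) nearest=5 d=1 new=(6,15) → add node 14 parent=5 cost=13
21. q=(11,7) nearest=4 d=4 new=(10,8) → blocked by [8,11]×[9,14], reject
22. q=(14,9) nearest=4 d=7 new=(10,9) → blocked by [8,11]×[9,14], reject
23. q=(7,19) nearest=6 d=2 new=(7,19) → add node 15 parent=6 cost=17
24. q=(8,13) nearest=10 d=1 new=(8,13) → blocked by [8,11]×[9,14], reject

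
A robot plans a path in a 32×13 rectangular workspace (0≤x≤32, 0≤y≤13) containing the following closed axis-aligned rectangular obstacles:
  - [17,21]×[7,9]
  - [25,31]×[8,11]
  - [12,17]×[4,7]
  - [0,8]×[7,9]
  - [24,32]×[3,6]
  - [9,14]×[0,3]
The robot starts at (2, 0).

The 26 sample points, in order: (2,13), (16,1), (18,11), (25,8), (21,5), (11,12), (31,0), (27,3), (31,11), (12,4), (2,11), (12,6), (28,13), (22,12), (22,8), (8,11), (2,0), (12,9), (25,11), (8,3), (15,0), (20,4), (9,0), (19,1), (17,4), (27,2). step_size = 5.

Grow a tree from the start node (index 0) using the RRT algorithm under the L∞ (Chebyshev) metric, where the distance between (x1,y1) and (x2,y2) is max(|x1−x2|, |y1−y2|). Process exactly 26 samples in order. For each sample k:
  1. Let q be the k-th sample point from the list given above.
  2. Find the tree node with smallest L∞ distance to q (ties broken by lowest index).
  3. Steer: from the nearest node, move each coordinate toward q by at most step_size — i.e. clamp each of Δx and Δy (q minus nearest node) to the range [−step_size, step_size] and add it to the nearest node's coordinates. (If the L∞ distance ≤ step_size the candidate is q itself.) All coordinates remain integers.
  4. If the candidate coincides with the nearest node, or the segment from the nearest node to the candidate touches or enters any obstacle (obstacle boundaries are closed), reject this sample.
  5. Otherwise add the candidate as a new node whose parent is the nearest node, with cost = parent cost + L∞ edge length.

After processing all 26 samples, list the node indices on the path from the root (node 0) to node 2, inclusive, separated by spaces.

Path: 0 2

1. q=(2,13) nearest=0 d=13 new=(2,5) → add node 1 parent=0 cost=5
2. q=(16,1) nearest=0 d=14 new=(7,1) → add node 2 parent=0 cost=5
3. q=(18,11) nearest=2 d=11 new=(12,6) → blocked by [12,17]×[4,7], reject
4. q=(25,8) nearest=2 d=18 new=(12,6) → blocked by [12,17]×[4,7], reject
5. q=(21,5) nearest=2 d=14 new=(12,5) → blocked by [12,17]×[4,7], reject
6. q=(11,12) nearest=1 d=9 new=(7,10) → blocked by [0,8]×[7,9], reject
7. q=(31,0) nearest=2 d=24 new=(12,0) → blocked by [9,14]×[0,3], reject
8. q=(27,3) nearest=2 d=20 new=(12,3) → blocked by [9,14]×[0,3], reject
9. q=(31,11) nearest=2 d=24 new=(12,6) → blocked by [12,17]×[4,7], reject
10. q=(12,4) nearest=2 d=5 new=(12,4) → blocked by [12,17]×[4,7], reject
11. q=(2,11) nearest=1 d=6 new=(2,10) → blocked by [0,8]×[7,9], reject
12. q=(12,6) nearest=2 d=5 new=(12,6) → blocked by [12,17]×[4,7], reject
13. q=(28,13) nearest=2 d=21 new=(12,6) → blocked by [12,17]×[4,7], reject
14. q=(22,12) nearest=2 d=15 new=(12,6) → blocked by [12,17]×[4,7], reject
15. q=(22,8) nearest=2 d=15 new=(12,6) → blocked by [12,17]×[4,7], reject
16. q=(8,11) nearest=1 d=6 new=(7,10) → blocked by [0,8]×[7,9], reject
17. q=(2,0) nearest=0 d=0 → coincident, reject
18. q=(12,9) nearest=2 d=8 new=(12,6) → blocked by [12,17]×[4,7], reject
19. q=(25,11) nearest=2 d=18 new=(12,6) → blocked by [12,17]×[4,7], reject
20. q=(8,3) nearest=2 d=2 new=(8,3) → add node 3 parent=2 cost=7
21. q=(15,0) nearest=3 d=7 new=(13,0) → blocked by [9,14]×[0,3], reject
22. q=(20,4) nearest=3 d=12 new=(13,4) → blocked by [12,17]×[4,7], reject
23. q=(9,0) nearest=2 d=2 new=(9,0) → blocked by [9,14]×[0,3], reject
24. q=(19,1) nearest=3 d=11 new=(13,1) → blocked by [9,14]×[0,3], reject
25. q=(17,4) nearest=3 d=9 new=(13,4) → blocked by [12,17]×[4,7], reject
26. q=(27,2) nearest=3 d=19 new=(13,2) → blocked by [9,14]×[0,3], reject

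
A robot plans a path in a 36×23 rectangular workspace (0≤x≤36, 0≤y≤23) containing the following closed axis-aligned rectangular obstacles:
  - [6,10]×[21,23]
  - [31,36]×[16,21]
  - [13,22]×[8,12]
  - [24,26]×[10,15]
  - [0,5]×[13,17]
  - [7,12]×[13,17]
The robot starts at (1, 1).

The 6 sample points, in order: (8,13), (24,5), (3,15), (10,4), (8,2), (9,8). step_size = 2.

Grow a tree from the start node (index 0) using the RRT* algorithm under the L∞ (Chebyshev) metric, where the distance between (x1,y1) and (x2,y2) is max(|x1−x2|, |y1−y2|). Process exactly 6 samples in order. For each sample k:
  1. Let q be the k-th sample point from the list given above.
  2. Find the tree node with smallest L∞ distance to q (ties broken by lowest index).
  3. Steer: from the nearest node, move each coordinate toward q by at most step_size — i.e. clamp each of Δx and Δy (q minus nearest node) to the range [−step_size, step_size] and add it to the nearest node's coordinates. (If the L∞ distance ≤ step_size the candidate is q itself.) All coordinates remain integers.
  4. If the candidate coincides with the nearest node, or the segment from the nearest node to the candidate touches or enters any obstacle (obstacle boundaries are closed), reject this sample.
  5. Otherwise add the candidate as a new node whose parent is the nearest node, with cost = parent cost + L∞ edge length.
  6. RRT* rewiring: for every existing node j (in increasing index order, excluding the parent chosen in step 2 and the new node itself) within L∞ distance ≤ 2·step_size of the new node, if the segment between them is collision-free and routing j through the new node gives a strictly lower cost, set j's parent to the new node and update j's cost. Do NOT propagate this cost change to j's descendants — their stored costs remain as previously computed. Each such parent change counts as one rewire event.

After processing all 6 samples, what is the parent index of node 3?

1. q=(8,13) nearest=0 d=12 new=(3,3) → add node 1 parent=0 cost=2
2. q=(24,5) nearest=1 d=21 new=(5,5) → add node 2 parent=1 cost=4
3. q=(3,15) nearest=2 d=10 new=(3,7) → add node 3 parent=2 cost=6
4. q=(10,4) nearest=2 d=5 new=(7,4) → add node 4 parent=2 cost=6
5. q=(8,2) nearest=4 d=2 new=(8,2) → add node 5 parent=4 cost=8
6. q=(9,8) nearest=2 d=4 new=(7,7) → add node 6 parent=2 cost=6

Parent of node 3: 2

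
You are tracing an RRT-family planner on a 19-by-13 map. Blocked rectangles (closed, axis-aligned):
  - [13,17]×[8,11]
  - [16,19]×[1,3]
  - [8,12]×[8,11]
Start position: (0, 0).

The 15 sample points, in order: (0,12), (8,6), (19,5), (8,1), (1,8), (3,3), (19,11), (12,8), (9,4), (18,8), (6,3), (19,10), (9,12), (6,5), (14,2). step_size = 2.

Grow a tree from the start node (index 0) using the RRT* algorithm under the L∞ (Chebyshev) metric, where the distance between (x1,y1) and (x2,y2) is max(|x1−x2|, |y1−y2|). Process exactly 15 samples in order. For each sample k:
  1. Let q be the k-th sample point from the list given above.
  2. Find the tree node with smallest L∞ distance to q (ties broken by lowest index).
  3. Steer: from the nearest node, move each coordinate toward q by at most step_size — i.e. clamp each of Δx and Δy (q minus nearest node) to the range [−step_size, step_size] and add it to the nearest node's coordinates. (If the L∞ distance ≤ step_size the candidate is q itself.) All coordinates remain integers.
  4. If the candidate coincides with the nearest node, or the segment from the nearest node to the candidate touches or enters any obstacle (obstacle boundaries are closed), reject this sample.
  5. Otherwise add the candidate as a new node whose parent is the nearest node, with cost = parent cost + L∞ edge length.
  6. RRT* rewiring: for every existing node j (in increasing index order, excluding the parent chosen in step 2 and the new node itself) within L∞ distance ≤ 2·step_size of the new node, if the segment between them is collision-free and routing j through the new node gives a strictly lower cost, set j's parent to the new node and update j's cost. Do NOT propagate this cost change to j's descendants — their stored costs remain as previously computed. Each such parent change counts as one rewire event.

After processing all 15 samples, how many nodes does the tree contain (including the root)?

1. q=(0,12) nearest=0 d=12 new=(0,2) → add node 1 parent=0 cost=2
2. q=(8,6) nearest=0 d=8 new=(2,2) → add node 2 parent=0 cost=2
3. q=(19,5) nearest=2 d=17 new=(4,4) → add node 3 parent=2 cost=4
4. q=(8,1) nearest=3 d=4 new=(6,2) → add node 4 parent=3 cost=6
5. q=(1,8) nearest=3 d=4 new=(2,6) → add node 5 parent=3 cost=6
6. q=(3,3) nearest=2 d=1 new=(3,3) → add node 6 parent=2 cost=3
7. q=(19,11) nearest=4 d=13 new=(8,4) → add node 7 parent=4 cost=8
8. q=(12,8) nearest=7 d=4 new=(10,6) → add node 8 parent=7 cost=10
9. q=(9,4) nearest=7 d=1 new=(9,4) → add node 9 parent=7 cost=9
10. q=(18,8) nearest=8 d=8 new=(12,8) → blocked by [8,12]×[8,11], reject
11. q=(6,3) nearest=4 d=1 new=(6,3) → add node 10 parent=4 cost=7
12. q=(19,10) nearest=8 d=9 new=(12,8) → blocked by [8,12]×[8,11], reject
13. q=(9,12) nearest=8 d=6 new=(9,8) → blocked by [8,12]×[8,11], reject
14. q=(6,5) nearest=3 d=2 new=(6,5) → add node 11 parent=3 cost=6
15. q=(14,2) nearest=8 d=4 new=(12,4) → add node 12 parent=8 cost=12

Node count: 13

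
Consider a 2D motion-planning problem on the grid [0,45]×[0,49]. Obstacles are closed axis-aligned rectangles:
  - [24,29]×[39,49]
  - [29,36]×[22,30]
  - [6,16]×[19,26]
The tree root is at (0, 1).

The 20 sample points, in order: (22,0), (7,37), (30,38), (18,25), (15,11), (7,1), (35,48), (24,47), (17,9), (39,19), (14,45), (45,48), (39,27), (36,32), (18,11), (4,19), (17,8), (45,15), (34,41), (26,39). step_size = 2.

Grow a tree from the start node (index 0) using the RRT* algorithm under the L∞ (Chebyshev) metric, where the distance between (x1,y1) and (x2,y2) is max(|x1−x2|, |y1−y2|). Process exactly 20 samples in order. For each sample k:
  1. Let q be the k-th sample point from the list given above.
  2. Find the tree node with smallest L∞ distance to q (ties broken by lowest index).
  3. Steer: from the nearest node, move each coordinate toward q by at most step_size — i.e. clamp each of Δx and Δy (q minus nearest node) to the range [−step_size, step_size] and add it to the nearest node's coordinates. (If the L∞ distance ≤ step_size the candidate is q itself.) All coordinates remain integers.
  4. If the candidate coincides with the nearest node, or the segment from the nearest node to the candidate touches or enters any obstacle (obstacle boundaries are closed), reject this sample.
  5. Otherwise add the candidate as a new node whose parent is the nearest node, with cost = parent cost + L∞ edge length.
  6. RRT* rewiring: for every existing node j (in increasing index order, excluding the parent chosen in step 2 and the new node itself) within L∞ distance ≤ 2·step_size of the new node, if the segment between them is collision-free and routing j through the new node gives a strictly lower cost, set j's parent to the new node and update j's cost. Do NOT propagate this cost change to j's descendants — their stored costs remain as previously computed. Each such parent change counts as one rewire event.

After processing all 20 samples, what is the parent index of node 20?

Parent of node 20: 19

1. q=(22,0) nearest=0 d=22 new=(2,0) → add node 1 parent=0 cost=2
2. q=(7,37) nearest=0 d=36 new=(2,3) → add node 2 parent=0 cost=2
3. q=(30,38) nearest=2 d=35 new=(4,5) → add node 3 parent=2 cost=4
4. q=(18,25) nearest=3 d=20 new=(6,7) → add node 4 parent=3 cost=6
5. q=(15,11) nearest=4 d=9 new=(8,9) → add node 5 parent=4 cost=8
6. q=(7,1) nearest=3 d=4 new=(6,3) → add node 6 parent=3 cost=6
7. q=(35,48) nearest=5 d=39 new=(10,11) → add node 7 parent=5 cost=10
8. q=(24,47) nearest=7 d=36 new=(12,13) → add node 8 parent=7 cost=12
9. q=(17,9) nearest=8 d=5 new=(14,11) → add node 9 parent=8 cost=14
10. q=(39,19) nearest=9 d=25 new=(16,13) → add node 10 parent=9 cost=16
11. q=(14,45) nearest=8 d=32 new=(14,15) → add node 11 parent=8 cost=14
12. q=(45,48) nearest=11 d=33 new=(16,17) → add node 12 parent=11 cost=16
13. q=(39,27) nearest=10 d=23 new=(18,15) → add node 13 parent=10 cost=18
14. q=(36,32) nearest=13 d=18 new=(20,17) → add node 14 parent=13 cost=20
15. q=(18,11) nearest=10 d=2 new=(18,11) → add node 15 parent=10 cost=18
16. q=(4,19) nearest=7 d=8 new=(8,13) → add node 16 parent=7 cost=12
17. q=(17,8) nearest=9 d=3 new=(16,9) → add node 17 parent=9 cost=16
18. q=(45,15) nearest=14 d=25 new=(22,15) → add node 18 parent=14 cost=22
19. q=(34,41) nearest=12 d=24 new=(18,19) → add node 19 parent=12 cost=18
20. q=(26,39) nearest=19 d=20 new=(20,21) → add node 20 parent=19 cost=20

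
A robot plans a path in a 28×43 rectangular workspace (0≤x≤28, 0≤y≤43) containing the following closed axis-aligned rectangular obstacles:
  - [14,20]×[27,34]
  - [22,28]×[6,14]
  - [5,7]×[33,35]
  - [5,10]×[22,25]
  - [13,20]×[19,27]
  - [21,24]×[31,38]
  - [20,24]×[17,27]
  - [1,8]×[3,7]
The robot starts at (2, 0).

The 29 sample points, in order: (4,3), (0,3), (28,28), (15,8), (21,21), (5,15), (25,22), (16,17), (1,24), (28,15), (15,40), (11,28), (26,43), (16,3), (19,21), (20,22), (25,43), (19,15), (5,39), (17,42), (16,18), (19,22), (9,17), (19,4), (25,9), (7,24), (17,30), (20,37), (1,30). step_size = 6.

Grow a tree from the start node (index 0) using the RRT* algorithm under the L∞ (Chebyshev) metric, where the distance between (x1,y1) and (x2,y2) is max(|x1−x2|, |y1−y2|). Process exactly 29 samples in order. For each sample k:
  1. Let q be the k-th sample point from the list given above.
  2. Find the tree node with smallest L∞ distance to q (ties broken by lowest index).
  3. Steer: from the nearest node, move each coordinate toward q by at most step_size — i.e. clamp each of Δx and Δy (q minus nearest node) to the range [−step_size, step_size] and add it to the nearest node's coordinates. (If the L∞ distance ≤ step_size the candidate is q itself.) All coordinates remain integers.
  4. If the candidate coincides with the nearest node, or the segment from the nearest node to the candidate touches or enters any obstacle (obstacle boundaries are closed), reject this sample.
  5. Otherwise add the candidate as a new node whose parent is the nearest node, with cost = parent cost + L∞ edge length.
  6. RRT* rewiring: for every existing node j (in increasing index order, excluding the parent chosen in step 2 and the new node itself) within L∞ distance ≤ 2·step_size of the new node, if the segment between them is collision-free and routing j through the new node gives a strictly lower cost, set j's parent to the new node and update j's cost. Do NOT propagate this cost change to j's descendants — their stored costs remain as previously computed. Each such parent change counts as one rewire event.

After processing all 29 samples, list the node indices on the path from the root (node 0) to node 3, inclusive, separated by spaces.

1. q=(4,3) nearest=0 d=3 new=(4,3) → blocked by [1,8]×[3,7], reject
2. q=(0,3) nearest=0 d=3 new=(0,3) → add node 1 parent=0 cost=3
3. q=(28,28) nearest=0 d=28 new=(8,6) → blocked by [1,8]×[3,7], reject
4. q=(15,8) nearest=0 d=13 new=(8,6) → blocked by [1,8]×[3,7], reject
5. q=(21,21) nearest=0 d=21 new=(8,6) → blocked by [1,8]×[3,7], reject
6. q=(5,15) nearest=1 d=12 new=(5,9) → blocked by [1,8]×[3,7], reject
7. q=(25,22) nearest=0 d=23 new=(8,6) → blocked by [1,8]×[3,7], reject
8. q=(16,17) nearest=1 d=16 new=(6,9) → blocked by [1,8]×[3,7], reject
9. q=(1,24) nearest=1 d=21 new=(1,9) → add node 2 parent=1 cost=9
10. q=(28,15) nearest=0 d=26 new=(8,6) → blocked by [1,8]×[3,7], reject
11. q=(15,40) nearest=2 d=31 new=(7,15) → add node 3 parent=2 cost=15
12. q=(11,28) nearest=3 d=13 new=(11,21) → add node 4 parent=3 cost=21
13. q=(26,43) nearest=4 d=22 new=(17,27) → blocked by [14,20]×[27,34], reject
14. q=(16,3) nearest=3 d=12 new=(13,9) → add node 5 parent=3 cost=21
15. q=(19,21) nearest=4 d=8 new=(17,21) → blocked by [13,20]×[19,27], reject
16. q=(20,22) nearest=4 d=9 new=(17,22) → blocked by [13,20]×[19,27], reject
17. q=(25,43) nearest=4 d=22 new=(17,27) → blocked by [14,20]×[27,34], reject
18. q=(19,15) nearest=5 d=6 new=(19,15) → add node 6 parent=5 cost=27
19. q=(5,39) nearest=4 d=18 new=(5,27) → blocked by [5,10]×[22,25], reject
20. q=(17,42) nearest=4 d=21 new=(17,27) → blocked by [14,20]×[27,34], reject
21. q=(16,18) nearest=6 d=3 new=(16,18) → add node 7 parent=6 cost=30
22. q=(19,22) nearest=7 d=4 new=(19,22) → blocked by [13,20]×[19,27], reject
23. q=(9,17) nearest=3 d=2 new=(9,17) → add node 8 parent=3 cost=17; rewire 7→8 (24<30)
24. q=(19,4) nearest=5 d=6 new=(19,4) → add node 9 parent=5 cost=27
25. q=(25,9) nearest=6 d=6 new=(25,9) → blocked by [22,28]×[6,14], reject
26. q=(7,24) nearest=4 d=4 new=(7,24) → blocked by [5,10]×[22,25], reject
27. q=(17,30) nearest=4 d=9 new=(17,27) → blocked by [14,20]×[27,34], reject
28. q=(20,37) nearest=4 d=16 new=(17,27) → blocked by [14,20]×[27,34], reject
29. q=(1,30) nearest=4 d=10 new=(5,27) → blocked by [5,10]×[22,25], reject

Path: 0 1 2 3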